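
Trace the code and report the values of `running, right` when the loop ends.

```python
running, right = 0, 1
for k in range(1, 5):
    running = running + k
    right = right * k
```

Let's trace through this code step by step.

Initialize: running = 0
Initialize: right = 1
Entering loop: for k in range(1, 5):
After iteration 1: k = 1, running = 1, right = 1
After iteration 2: k = 2, running = 3, right = 2
After iteration 3: k = 3, running = 6, right = 6
After iteration 4: k = 4, running = 10, right = 24
Loop ends.

Final answer: 10, 24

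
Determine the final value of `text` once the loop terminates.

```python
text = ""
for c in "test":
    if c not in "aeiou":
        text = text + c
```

Let's trace through this code step by step.

Initialize: text = ''
Entering loop: for c in "test":
After iteration 1: c = 't', text = 't'
After iteration 2: c = 'e', text = 't'
After iteration 3: c = 's', text = 'ts'
After iteration 4: c = 't', text = 'tst'
Loop ends.

Final answer: 'tst'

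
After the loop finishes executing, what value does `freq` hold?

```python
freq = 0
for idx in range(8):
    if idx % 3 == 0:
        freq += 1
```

Let's trace through this code step by step.

Initialize: freq = 0
Entering loop: for idx in range(8):
After iteration 1: idx = 0, freq = 1
After iteration 2: idx = 1, freq = 1
After iteration 3: idx = 2, freq = 1
After iteration 4: idx = 3, freq = 2
After iteration 5: idx = 4, freq = 2
After iteration 6: idx = 5, freq = 2
After iteration 7: idx = 6, freq = 3
After iteration 8: idx = 7, freq = 3
Loop ends.

Final answer: 3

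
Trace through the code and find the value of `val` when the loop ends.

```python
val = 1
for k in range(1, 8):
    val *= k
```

Let's trace through this code step by step.

Initialize: val = 1
Entering loop: for k in range(1, 8):
After iteration 1: k = 1, val = 1
After iteration 2: k = 2, val = 2
After iteration 3: k = 3, val = 6
After iteration 4: k = 4, val = 24
After iteration 5: k = 5, val = 120
After iteration 6: k = 6, val = 720
After iteration 7: k = 7, val = 5040
Loop ends.

Final answer: 5040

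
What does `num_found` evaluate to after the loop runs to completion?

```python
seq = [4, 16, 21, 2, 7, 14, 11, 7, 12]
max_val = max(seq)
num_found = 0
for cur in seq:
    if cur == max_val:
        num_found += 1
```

Let's trace through this code step by step.

Initialize: seq = [4, 16, 21, 2, 7, 14, 11, 7, 12]
Initialize: max_val = 21
Initialize: num_found = 0
Entering loop: for cur in seq:
After iteration 1: cur = 4, num_found = 0
After iteration 2: cur = 16, num_found = 0
After iteration 3: cur = 21, num_found = 1
After iteration 4: cur = 2, num_found = 1
After iteration 5: cur = 7, num_found = 1
After iteration 6: cur = 14, num_found = 1
After iteration 7: cur = 11, num_found = 1
After iteration 8: cur = 7, num_found = 1
After iteration 9: cur = 12, num_found = 1
Loop ends.

Final answer: 1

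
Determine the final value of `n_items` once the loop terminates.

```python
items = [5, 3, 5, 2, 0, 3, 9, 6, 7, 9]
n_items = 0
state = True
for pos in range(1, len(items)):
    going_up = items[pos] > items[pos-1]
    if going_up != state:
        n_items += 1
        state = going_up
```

Let's trace through this code step by step.

Initialize: items = [5, 3, 5, 2, 0, 3, 9, 6, 7, 9]
Initialize: n_items = 0
Initialize: state = True
Entering loop: for pos in range(1, len(items)):
After iteration 1: pos = 1, n_items = 1, state = False, going_up = False
After iteration 2: pos = 2, n_items = 2, state = True, going_up = True
After iteration 3: pos = 3, n_items = 3, state = False, going_up = False
After iteration 4: pos = 4, n_items = 3, state = False, going_up = False
After iteration 5: pos = 5, n_items = 4, state = True, going_up = True
After iteration 6: pos = 6, n_items = 4, state = True, going_up = True
After iteration 7: pos = 7, n_items = 5, state = False, going_up = False
After iteration 8: pos = 8, n_items = 6, state = True, going_up = True
After iteration 9: pos = 9, n_items = 6, state = True, going_up = True
Loop ends.

Final answer: 6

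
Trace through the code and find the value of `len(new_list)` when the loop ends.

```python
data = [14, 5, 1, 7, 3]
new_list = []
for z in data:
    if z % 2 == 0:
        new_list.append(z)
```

Let's trace through this code step by step.

Initialize: data = [14, 5, 1, 7, 3]
Initialize: new_list = []
Entering loop: for z in data:
After iteration 1: z = 14, new_list = [14]
After iteration 2: z = 5, new_list = [14]
After iteration 3: z = 1, new_list = [14]
After iteration 4: z = 7, new_list = [14]
After iteration 5: z = 3, new_list = [14]
Loop ends.
len(new_list) = 1

Final answer: 1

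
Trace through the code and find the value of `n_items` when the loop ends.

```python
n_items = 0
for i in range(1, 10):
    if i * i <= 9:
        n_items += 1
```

Let's trace through this code step by step.

Initialize: n_items = 0
Entering loop: for i in range(1, 10):
After iteration 1: i = 1, n_items = 1
After iteration 2: i = 2, n_items = 2
After iteration 3: i = 3, n_items = 3
After iteration 4: i = 4, n_items = 3
After iteration 5: i = 5, n_items = 3
After iteration 6: i = 6, n_items = 3
After iteration 7: i = 7, n_items = 3
After iteration 8: i = 8, n_items = 3
After iteration 9: i = 9, n_items = 3
Loop ends.

Final answer: 3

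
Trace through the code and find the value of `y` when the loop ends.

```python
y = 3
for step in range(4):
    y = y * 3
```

Let's trace through this code step by step.

Initialize: y = 3
Entering loop: for step in range(4):
After iteration 1: step = 0, y = 9
After iteration 2: step = 1, y = 27
After iteration 3: step = 2, y = 81
After iteration 4: step = 3, y = 243
Loop ends.

Final answer: 243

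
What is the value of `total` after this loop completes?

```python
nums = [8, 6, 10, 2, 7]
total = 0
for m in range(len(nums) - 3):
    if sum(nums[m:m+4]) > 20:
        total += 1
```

Let's trace through this code step by step.

Initialize: nums = [8, 6, 10, 2, 7]
Initialize: total = 0
Entering loop: for m in range(len(nums) - 3):
After iteration 1: m = 0, total = 1
After iteration 2: m = 1, total = 2
Loop ends.

Final answer: 2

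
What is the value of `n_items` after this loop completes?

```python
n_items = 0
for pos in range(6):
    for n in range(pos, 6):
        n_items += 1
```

Let's trace through this code step by step.

Initialize: n_items = 0
Entering loop: for pos in range(6):
After iteration 1: pos = 0, n_items = 6
After iteration 2: pos = 1, n_items = 11
After iteration 3: pos = 2, n_items = 15
After iteration 4: pos = 3, n_items = 18
After iteration 5: pos = 4, n_items = 20
After iteration 6: pos = 5, n_items = 21
Loop ends.

Final answer: 21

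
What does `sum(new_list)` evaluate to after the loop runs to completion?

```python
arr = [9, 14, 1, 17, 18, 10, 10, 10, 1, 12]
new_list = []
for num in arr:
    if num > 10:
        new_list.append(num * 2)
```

Let's trace through this code step by step.

Initialize: arr = [9, 14, 1, 17, 18, 10, 10, 10, 1, 12]
Initialize: new_list = []
Entering loop: for num in arr:
After iteration 1: num = 9, new_list = []
After iteration 2: num = 14, new_list = [28]
After iteration 3: num = 1, new_list = [28]
After iteration 4: num = 17, new_list = [28, 34]
After iteration 5: num = 18, new_list = [28, 34, 36]
After iteration 6: num = 10, new_list = [28, 34, 36]
After iteration 7: num = 10, new_list = [28, 34, 36]
After iteration 8: num = 10, new_list = [28, 34, 36]
After iteration 9: num = 1, new_list = [28, 34, 36]
After iteration 10: num = 12, new_list = [28, 34, 36, 24]
Loop ends.
sum(new_list) = 122

Final answer: 122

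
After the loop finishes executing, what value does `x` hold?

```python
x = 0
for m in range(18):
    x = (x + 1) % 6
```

Let's trace through this code step by step.

Initialize: x = 0
Entering loop: for m in range(18):
After iteration 1: m = 0, x = 1
After iteration 2: m = 1, x = 2
After iteration 3: m = 2, x = 3
After iteration 4: m = 3, x = 4
After iteration 5: m = 4, x = 5
After iteration 6: m = 5, x = 0
After iteration 7: m = 6, x = 1
After iteration 8: m = 7, x = 2
After iteration 9: m = 8, x = 3
After iteration 10: m = 9, x = 4
After iteration 11: m = 10, x = 5
After iteration 12: m = 11, x = 0
After iteration 13: m = 12, x = 1
After iteration 14: m = 13, x = 2
After iteration 15: m = 14, x = 3
After iteration 16: m = 15, x = 4
After iteration 17: m = 16, x = 5
After iteration 18: m = 17, x = 0
Loop ends.

Final answer: 0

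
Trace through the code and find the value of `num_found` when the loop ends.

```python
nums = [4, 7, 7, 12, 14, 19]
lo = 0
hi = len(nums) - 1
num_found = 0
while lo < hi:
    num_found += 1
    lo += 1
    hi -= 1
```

Let's trace through this code step by step.

Initialize: nums = [4, 7, 7, 12, 14, 19]
Initialize: lo = 0
Initialize: hi = 5
Initialize: num_found = 0
Entering loop: while lo < hi:
After iteration 1: lo = 1, hi = 4, num_found = 1
After iteration 2: lo = 2, hi = 3, num_found = 2
After iteration 3: lo = 3, hi = 2, num_found = 3
Loop ends.

Final answer: 3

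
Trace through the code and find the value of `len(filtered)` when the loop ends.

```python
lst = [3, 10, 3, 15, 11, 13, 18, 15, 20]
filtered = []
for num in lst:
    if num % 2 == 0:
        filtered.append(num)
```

Let's trace through this code step by step.

Initialize: lst = [3, 10, 3, 15, 11, 13, 18, 15, 20]
Initialize: filtered = []
Entering loop: for num in lst:
After iteration 1: num = 3, filtered = []
After iteration 2: num = 10, filtered = [10]
After iteration 3: num = 3, filtered = [10]
After iteration 4: num = 15, filtered = [10]
After iteration 5: num = 11, filtered = [10]
After iteration 6: num = 13, filtered = [10]
After iteration 7: num = 18, filtered = [10, 18]
After iteration 8: num = 15, filtered = [10, 18]
After iteration 9: num = 20, filtered = [10, 18, 20]
Loop ends.
len(filtered) = 3

Final answer: 3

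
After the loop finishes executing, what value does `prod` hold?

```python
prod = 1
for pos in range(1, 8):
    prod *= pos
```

Let's trace through this code step by step.

Initialize: prod = 1
Entering loop: for pos in range(1, 8):
After iteration 1: pos = 1, prod = 1
After iteration 2: pos = 2, prod = 2
After iteration 3: pos = 3, prod = 6
After iteration 4: pos = 4, prod = 24
After iteration 5: pos = 5, prod = 120
After iteration 6: pos = 6, prod = 720
After iteration 7: pos = 7, prod = 5040
Loop ends.

Final answer: 5040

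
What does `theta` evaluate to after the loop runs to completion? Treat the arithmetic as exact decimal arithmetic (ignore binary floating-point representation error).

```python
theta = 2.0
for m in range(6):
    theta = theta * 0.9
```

Let's trace through this code step by step.

Initialize: theta = 2.0
Entering loop: for m in range(6):
After iteration 1: m = 0, theta = 1.8
After iteration 2: m = 1, theta = 1.62
After iteration 3: m = 2, theta = 1.458
After iteration 4: m = 3, theta = 1.3122
After iteration 5: m = 4, theta = 1.18098
After iteration 6: m = 5, theta = 1.062882
Loop ends.

Final answer: 1.062882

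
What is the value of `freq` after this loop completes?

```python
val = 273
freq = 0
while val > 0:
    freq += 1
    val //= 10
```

Let's trace through this code step by step.

Initialize: val = 273
Initialize: freq = 0
Entering loop: while val > 0:
After iteration 1: val = 27, freq = 1
After iteration 2: val = 2, freq = 2
After iteration 3: val = 0, freq = 3
Loop ends.

Final answer: 3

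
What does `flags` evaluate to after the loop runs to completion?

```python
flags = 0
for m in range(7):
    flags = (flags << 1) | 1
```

Let's trace through this code step by step.

Initialize: flags = 0
Entering loop: for m in range(7):
After iteration 1: m = 0, flags = 1
After iteration 2: m = 1, flags = 3
After iteration 3: m = 2, flags = 7
After iteration 4: m = 3, flags = 15
After iteration 5: m = 4, flags = 31
After iteration 6: m = 5, flags = 63
After iteration 7: m = 6, flags = 127
Loop ends.

Final answer: 127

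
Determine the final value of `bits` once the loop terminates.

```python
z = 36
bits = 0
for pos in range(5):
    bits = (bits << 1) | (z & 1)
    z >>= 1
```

Let's trace through this code step by step.

Initialize: z = 36
Initialize: bits = 0
Entering loop: for pos in range(5):
After iteration 1: pos = 0, z = 18, bits = 0
After iteration 2: pos = 1, z = 9, bits = 0
After iteration 3: pos = 2, z = 4, bits = 1
After iteration 4: pos = 3, z = 2, bits = 2
After iteration 5: pos = 4, z = 1, bits = 4
Loop ends.

Final answer: 4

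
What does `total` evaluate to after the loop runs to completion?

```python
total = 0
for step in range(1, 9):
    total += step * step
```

Let's trace through this code step by step.

Initialize: total = 0
Entering loop: for step in range(1, 9):
After iteration 1: step = 1, total = 1
After iteration 2: step = 2, total = 5
After iteration 3: step = 3, total = 14
After iteration 4: step = 4, total = 30
After iteration 5: step = 5, total = 55
After iteration 6: step = 6, total = 91
After iteration 7: step = 7, total = 140
After iteration 8: step = 8, total = 204
Loop ends.

Final answer: 204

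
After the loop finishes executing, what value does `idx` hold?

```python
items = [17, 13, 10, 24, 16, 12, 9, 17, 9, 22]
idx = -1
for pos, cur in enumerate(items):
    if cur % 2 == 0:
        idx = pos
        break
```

Let's trace through this code step by step.

Initialize: items = [17, 13, 10, 24, 16, 12, 9, 17, 9, 22]
Initialize: idx = -1
Entering loop: for pos, cur in enumerate(items):
After iteration 1: pos = 0, cur = 17, idx = -1
After iteration 2: pos = 1, cur = 13, idx = -1
After iteration 3: pos = 2, cur = 10, idx = 2
Loop ends.

Final answer: 2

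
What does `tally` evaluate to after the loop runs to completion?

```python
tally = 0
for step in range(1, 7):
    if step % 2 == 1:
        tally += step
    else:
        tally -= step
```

Let's trace through this code step by step.

Initialize: tally = 0
Entering loop: for step in range(1, 7):
After iteration 1: step = 1, tally = 1
After iteration 2: step = 2, tally = -1
After iteration 3: step = 3, tally = 2
After iteration 4: step = 4, tally = -2
After iteration 5: step = 5, tally = 3
After iteration 6: step = 6, tally = -3
Loop ends.

Final answer: -3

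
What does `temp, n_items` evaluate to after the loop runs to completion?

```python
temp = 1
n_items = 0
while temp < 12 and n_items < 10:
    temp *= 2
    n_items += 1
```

Let's trace through this code step by step.

Initialize: temp = 1
Initialize: n_items = 0
Entering loop: while temp < 12 and n_items < 10:
After iteration 1: temp = 2, n_items = 1
After iteration 2: temp = 4, n_items = 2
After iteration 3: temp = 8, n_items = 3
After iteration 4: temp = 16, n_items = 4
Loop ends.

Final answer: 16, 4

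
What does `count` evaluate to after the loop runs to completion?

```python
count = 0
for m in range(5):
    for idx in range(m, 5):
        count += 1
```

Let's trace through this code step by step.

Initialize: count = 0
Entering loop: for m in range(5):
After iteration 1: m = 0, count = 5
After iteration 2: m = 1, count = 9
After iteration 3: m = 2, count = 12
After iteration 4: m = 3, count = 14
After iteration 5: m = 4, count = 15
Loop ends.

Final answer: 15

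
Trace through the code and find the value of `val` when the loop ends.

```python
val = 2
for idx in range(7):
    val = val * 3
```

Let's trace through this code step by step.

Initialize: val = 2
Entering loop: for idx in range(7):
After iteration 1: idx = 0, val = 6
After iteration 2: idx = 1, val = 18
After iteration 3: idx = 2, val = 54
After iteration 4: idx = 3, val = 162
After iteration 5: idx = 4, val = 486
After iteration 6: idx = 5, val = 1458
After iteration 7: idx = 6, val = 4374
Loop ends.

Final answer: 4374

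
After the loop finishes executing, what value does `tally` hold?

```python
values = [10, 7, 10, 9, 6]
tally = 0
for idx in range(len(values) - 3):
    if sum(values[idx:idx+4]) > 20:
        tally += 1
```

Let's trace through this code step by step.

Initialize: values = [10, 7, 10, 9, 6]
Initialize: tally = 0
Entering loop: for idx in range(len(values) - 3):
After iteration 1: idx = 0, tally = 1
After iteration 2: idx = 1, tally = 2
Loop ends.

Final answer: 2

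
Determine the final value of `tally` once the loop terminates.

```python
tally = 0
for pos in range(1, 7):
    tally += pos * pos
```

Let's trace through this code step by step.

Initialize: tally = 0
Entering loop: for pos in range(1, 7):
After iteration 1: pos = 1, tally = 1
After iteration 2: pos = 2, tally = 5
After iteration 3: pos = 3, tally = 14
After iteration 4: pos = 4, tally = 30
After iteration 5: pos = 5, tally = 55
After iteration 6: pos = 6, tally = 91
Loop ends.

Final answer: 91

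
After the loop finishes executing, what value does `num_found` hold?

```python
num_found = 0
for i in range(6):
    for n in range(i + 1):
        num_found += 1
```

Let's trace through this code step by step.

Initialize: num_found = 0
Entering loop: for i in range(6):
After iteration 1: i = 0, num_found = 1, n = 0
After iteration 2: i = 1, num_found = 3, n = 1
After iteration 3: i = 2, num_found = 6, n = 2
After iteration 4: i = 3, num_found = 10, n = 3
After iteration 5: i = 4, num_found = 15, n = 4
After iteration 6: i = 5, num_found = 21, n = 5
Loop ends.

Final answer: 21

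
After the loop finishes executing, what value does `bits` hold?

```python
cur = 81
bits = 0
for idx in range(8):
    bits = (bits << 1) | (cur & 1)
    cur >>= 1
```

Let's trace through this code step by step.

Initialize: cur = 81
Initialize: bits = 0
Entering loop: for idx in range(8):
After iteration 1: idx = 0, cur = 40, bits = 1
After iteration 2: idx = 1, cur = 20, bits = 2
After iteration 3: idx = 2, cur = 10, bits = 4
After iteration 4: idx = 3, cur = 5, bits = 8
After iteration 5: idx = 4, cur = 2, bits = 17
After iteration 6: idx = 5, cur = 1, bits = 34
After iteration 7: idx = 6, cur = 0, bits = 69
After iteration 8: idx = 7, cur = 0, bits = 138
Loop ends.

Final answer: 138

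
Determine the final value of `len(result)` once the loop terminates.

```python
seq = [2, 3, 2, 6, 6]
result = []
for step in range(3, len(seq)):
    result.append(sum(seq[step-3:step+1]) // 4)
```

Let's trace through this code step by step.

Initialize: seq = [2, 3, 2, 6, 6]
Initialize: result = []
Entering loop: for step in range(3, len(seq)):
After iteration 1: step = 3, result = [3]
After iteration 2: step = 4, result = [3, 4]
Loop ends.
len(result) = 2

Final answer: 2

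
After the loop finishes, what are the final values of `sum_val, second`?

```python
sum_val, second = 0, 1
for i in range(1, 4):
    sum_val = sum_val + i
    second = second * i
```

Let's trace through this code step by step.

Initialize: sum_val = 0
Initialize: second = 1
Entering loop: for i in range(1, 4):
After iteration 1: i = 1, sum_val = 1, second = 1
After iteration 2: i = 2, sum_val = 3, second = 2
After iteration 3: i = 3, sum_val = 6, second = 6
Loop ends.

Final answer: 6, 6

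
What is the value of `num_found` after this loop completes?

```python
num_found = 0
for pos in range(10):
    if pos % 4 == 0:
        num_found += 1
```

Let's trace through this code step by step.

Initialize: num_found = 0
Entering loop: for pos in range(10):
After iteration 1: pos = 0, num_found = 1
After iteration 2: pos = 1, num_found = 1
After iteration 3: pos = 2, num_found = 1
After iteration 4: pos = 3, num_found = 1
After iteration 5: pos = 4, num_found = 2
After iteration 6: pos = 5, num_found = 2
After iteration 7: pos = 6, num_found = 2
After iteration 8: pos = 7, num_found = 2
After iteration 9: pos = 8, num_found = 3
After iteration 10: pos = 9, num_found = 3
Loop ends.

Final answer: 3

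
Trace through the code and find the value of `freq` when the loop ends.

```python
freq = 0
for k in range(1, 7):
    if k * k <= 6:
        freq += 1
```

Let's trace through this code step by step.

Initialize: freq = 0
Entering loop: for k in range(1, 7):
After iteration 1: k = 1, freq = 1
After iteration 2: k = 2, freq = 2
After iteration 3: k = 3, freq = 2
After iteration 4: k = 4, freq = 2
After iteration 5: k = 5, freq = 2
After iteration 6: k = 6, freq = 2
Loop ends.

Final answer: 2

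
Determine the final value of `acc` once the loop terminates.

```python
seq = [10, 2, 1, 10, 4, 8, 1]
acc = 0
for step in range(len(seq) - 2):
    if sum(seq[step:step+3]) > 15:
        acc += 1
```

Let's trace through this code step by step.

Initialize: seq = [10, 2, 1, 10, 4, 8, 1]
Initialize: acc = 0
Entering loop: for step in range(len(seq) - 2):
After iteration 1: step = 0, acc = 0
After iteration 2: step = 1, acc = 0
After iteration 3: step = 2, acc = 0
After iteration 4: step = 3, acc = 1
After iteration 5: step = 4, acc = 1
Loop ends.

Final answer: 1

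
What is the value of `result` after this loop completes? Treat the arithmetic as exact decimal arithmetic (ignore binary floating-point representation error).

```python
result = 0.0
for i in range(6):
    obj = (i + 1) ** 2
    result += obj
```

Let's trace through this code step by step.

Initialize: result = 0.0
Entering loop: for i in range(6):
After iteration 1: i = 0, result = 1.0, obj = 1
After iteration 2: i = 1, result = 5.0, obj = 4
After iteration 3: i = 2, result = 14.0, obj = 9
After iteration 4: i = 3, result = 30.0, obj = 16
After iteration 5: i = 4, result = 55.0, obj = 25
After iteration 6: i = 5, result = 91.0, obj = 36
Loop ends.

Final answer: 91.0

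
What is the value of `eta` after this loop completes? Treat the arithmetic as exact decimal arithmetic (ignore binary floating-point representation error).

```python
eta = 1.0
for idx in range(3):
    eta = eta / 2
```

Let's trace through this code step by step.

Initialize: eta = 1.0
Entering loop: for idx in range(3):
After iteration 1: idx = 0, eta = 0.5
After iteration 2: idx = 1, eta = 0.25
After iteration 3: idx = 2, eta = 0.125
Loop ends.

Final answer: 0.125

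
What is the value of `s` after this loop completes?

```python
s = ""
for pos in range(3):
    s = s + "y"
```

Let's trace through this code step by step.

Initialize: s = ''
Entering loop: for pos in range(3):
After iteration 1: pos = 0, s = 'y'
After iteration 2: pos = 1, s = 'yy'
After iteration 3: pos = 2, s = 'yyy'
Loop ends.

Final answer: 'yyy'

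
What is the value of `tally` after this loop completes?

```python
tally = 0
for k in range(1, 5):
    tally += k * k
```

Let's trace through this code step by step.

Initialize: tally = 0
Entering loop: for k in range(1, 5):
After iteration 1: k = 1, tally = 1
After iteration 2: k = 2, tally = 5
After iteration 3: k = 3, tally = 14
After iteration 4: k = 4, tally = 30
Loop ends.

Final answer: 30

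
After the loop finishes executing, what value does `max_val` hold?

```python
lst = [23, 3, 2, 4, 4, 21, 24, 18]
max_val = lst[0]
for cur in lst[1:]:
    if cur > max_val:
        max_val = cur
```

Let's trace through this code step by step.

Initialize: lst = [23, 3, 2, 4, 4, 21, 24, 18]
Initialize: max_val = 23
Entering loop: for cur in lst[1:]:
After iteration 1: cur = 3, max_val = 23
After iteration 2: cur = 2, max_val = 23
After iteration 3: cur = 4, max_val = 23
After iteration 4: cur = 4, max_val = 23
After iteration 5: cur = 21, max_val = 23
After iteration 6: cur = 24, max_val = 24
After iteration 7: cur = 18, max_val = 24
Loop ends.

Final answer: 24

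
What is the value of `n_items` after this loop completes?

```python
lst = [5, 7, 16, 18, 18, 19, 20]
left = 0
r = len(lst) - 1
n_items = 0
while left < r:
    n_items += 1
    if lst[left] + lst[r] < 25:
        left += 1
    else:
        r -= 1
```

Let's trace through this code step by step.

Initialize: lst = [5, 7, 16, 18, 18, 19, 20]
Initialize: left = 0
Initialize: r = 6
Initialize: n_items = 0
Entering loop: while left < r:
After iteration 1: left = 0, r = 5, n_items = 1
After iteration 2: left = 1, r = 5, n_items = 2
After iteration 3: left = 1, r = 4, n_items = 3
After iteration 4: left = 1, r = 3, n_items = 4
After iteration 5: left = 1, r = 2, n_items = 5
After iteration 6: left = 2, r = 2, n_items = 6
Loop ends.

Final answer: 6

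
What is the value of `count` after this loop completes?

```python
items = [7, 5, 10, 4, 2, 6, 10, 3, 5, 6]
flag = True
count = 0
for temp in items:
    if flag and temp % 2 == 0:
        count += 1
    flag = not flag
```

Let's trace through this code step by step.

Initialize: items = [7, 5, 10, 4, 2, 6, 10, 3, 5, 6]
Initialize: flag = True
Initialize: count = 0
Entering loop: for temp in items:
After iteration 1: temp = 7, flag = False, count = 0
After iteration 2: temp = 5, flag = True, count = 0
After iteration 3: temp = 10, flag = False, count = 1
After iteration 4: temp = 4, flag = True, count = 1
After iteration 5: temp = 2, flag = False, count = 2
After iteration 6: temp = 6, flag = True, count = 2
After iteration 7: temp = 10, flag = False, count = 3
After iteration 8: temp = 3, flag = True, count = 3
After iteration 9: temp = 5, flag = False, count = 3
After iteration 10: temp = 6, flag = True, count = 3
Loop ends.

Final answer: 3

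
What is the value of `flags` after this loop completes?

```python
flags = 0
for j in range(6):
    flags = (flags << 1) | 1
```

Let's trace through this code step by step.

Initialize: flags = 0
Entering loop: for j in range(6):
After iteration 1: j = 0, flags = 1
After iteration 2: j = 1, flags = 3
After iteration 3: j = 2, flags = 7
After iteration 4: j = 3, flags = 15
After iteration 5: j = 4, flags = 31
After iteration 6: j = 5, flags = 63
Loop ends.

Final answer: 63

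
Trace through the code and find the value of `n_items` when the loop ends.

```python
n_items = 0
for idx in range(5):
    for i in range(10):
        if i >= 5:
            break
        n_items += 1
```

Let's trace through this code step by step.

Initialize: n_items = 0
Entering loop: for idx in range(5):
After iteration 1: idx = 0, n_items = 5
After iteration 2: idx = 1, n_items = 10
After iteration 3: idx = 2, n_items = 15
After iteration 4: idx = 3, n_items = 20
After iteration 5: idx = 4, n_items = 25
Loop ends.

Final answer: 25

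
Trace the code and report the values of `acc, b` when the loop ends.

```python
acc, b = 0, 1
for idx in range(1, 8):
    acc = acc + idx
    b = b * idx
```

Let's trace through this code step by step.

Initialize: acc = 0
Initialize: b = 1
Entering loop: for idx in range(1, 8):
After iteration 1: idx = 1, acc = 1, b = 1
After iteration 2: idx = 2, acc = 3, b = 2
After iteration 3: idx = 3, acc = 6, b = 6
After iteration 4: idx = 4, acc = 10, b = 24
After iteration 5: idx = 5, acc = 15, b = 120
After iteration 6: idx = 6, acc = 21, b = 720
After iteration 7: idx = 7, acc = 28, b = 5040
Loop ends.

Final answer: 28, 5040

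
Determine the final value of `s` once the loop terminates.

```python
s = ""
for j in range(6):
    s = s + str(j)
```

Let's trace through this code step by step.

Initialize: s = ''
Entering loop: for j in range(6):
After iteration 1: j = 0, s = '0'
After iteration 2: j = 1, s = '01'
After iteration 3: j = 2, s = '012'
After iteration 4: j = 3, s = '0123'
After iteration 5: j = 4, s = '01234'
After iteration 6: j = 5, s = '012345'
Loop ends.

Final answer: '012345'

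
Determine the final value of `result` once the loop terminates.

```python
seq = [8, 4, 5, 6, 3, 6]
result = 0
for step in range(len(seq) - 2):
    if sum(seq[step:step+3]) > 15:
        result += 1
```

Let's trace through this code step by step.

Initialize: seq = [8, 4, 5, 6, 3, 6]
Initialize: result = 0
Entering loop: for step in range(len(seq) - 2):
After iteration 1: step = 0, result = 1
After iteration 2: step = 1, result = 1
After iteration 3: step = 2, result = 1
After iteration 4: step = 3, result = 1
Loop ends.

Final answer: 1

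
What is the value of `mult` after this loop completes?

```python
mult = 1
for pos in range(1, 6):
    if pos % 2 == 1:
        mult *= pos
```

Let's trace through this code step by step.

Initialize: mult = 1
Entering loop: for pos in range(1, 6):
After iteration 1: pos = 1, mult = 1
After iteration 2: pos = 2, mult = 1
After iteration 3: pos = 3, mult = 3
After iteration 4: pos = 4, mult = 3
After iteration 5: pos = 5, mult = 15
Loop ends.

Final answer: 15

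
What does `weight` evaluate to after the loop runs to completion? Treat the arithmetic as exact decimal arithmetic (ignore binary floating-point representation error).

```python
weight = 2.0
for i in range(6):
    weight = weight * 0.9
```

Let's trace through this code step by step.

Initialize: weight = 2.0
Entering loop: for i in range(6):
After iteration 1: i = 0, weight = 1.8
After iteration 2: i = 1, weight = 1.62
After iteration 3: i = 2, weight = 1.458
After iteration 4: i = 3, weight = 1.3122
After iteration 5: i = 4, weight = 1.18098
After iteration 6: i = 5, weight = 1.062882
Loop ends.

Final answer: 1.062882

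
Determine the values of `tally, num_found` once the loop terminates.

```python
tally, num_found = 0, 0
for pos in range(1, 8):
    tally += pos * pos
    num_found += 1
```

Let's trace through this code step by step.

Initialize: tally = 0
Initialize: num_found = 0
Entering loop: for pos in range(1, 8):
After iteration 1: pos = 1, tally = 1, num_found = 1
After iteration 2: pos = 2, tally = 5, num_found = 2
After iteration 3: pos = 3, tally = 14, num_found = 3
After iteration 4: pos = 4, tally = 30, num_found = 4
After iteration 5: pos = 5, tally = 55, num_found = 5
After iteration 6: pos = 6, tally = 91, num_found = 6
After iteration 7: pos = 7, tally = 140, num_found = 7
Loop ends.

Final answer: 140, 7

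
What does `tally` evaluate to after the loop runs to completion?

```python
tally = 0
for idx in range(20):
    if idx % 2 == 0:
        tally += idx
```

Let's trace through this code step by step.

Initialize: tally = 0
Entering loop: for idx in range(20):
After iteration 1: idx = 0, tally = 0
After iteration 2: idx = 1, tally = 0
After iteration 3: idx = 2, tally = 2
After iteration 4: idx = 3, tally = 2
After iteration 5: idx = 4, tally = 6
After iteration 6: idx = 5, tally = 6
After iteration 7: idx = 6, tally = 12
After iteration 8: idx = 7, tally = 12
After iteration 9: idx = 8, tally = 20
After iteration 10: idx = 9, tally = 20
After iteration 11: idx = 10, tally = 30
After iteration 12: idx = 11, tally = 30
After iteration 13: idx = 12, tally = 42
After iteration 14: idx = 13, tally = 42
After iteration 15: idx = 14, tally = 56
After iteration 16: idx = 15, tally = 56
After iteration 17: idx = 16, tally = 72
After iteration 18: idx = 17, tally = 72
After iteration 19: idx = 18, tally = 90
After iteration 20: idx = 19, tally = 90
Loop ends.

Final answer: 90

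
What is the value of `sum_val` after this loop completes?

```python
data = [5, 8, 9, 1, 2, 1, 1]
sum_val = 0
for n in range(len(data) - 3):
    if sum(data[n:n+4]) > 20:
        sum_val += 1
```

Let's trace through this code step by step.

Initialize: data = [5, 8, 9, 1, 2, 1, 1]
Initialize: sum_val = 0
Entering loop: for n in range(len(data) - 3):
After iteration 1: n = 0, sum_val = 1
After iteration 2: n = 1, sum_val = 1
After iteration 3: n = 2, sum_val = 1
After iteration 4: n = 3, sum_val = 1
Loop ends.

Final answer: 1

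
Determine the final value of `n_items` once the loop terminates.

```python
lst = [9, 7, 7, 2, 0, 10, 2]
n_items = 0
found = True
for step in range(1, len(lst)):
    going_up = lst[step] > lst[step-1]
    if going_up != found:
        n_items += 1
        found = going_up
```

Let's trace through this code step by step.

Initialize: lst = [9, 7, 7, 2, 0, 10, 2]
Initialize: n_items = 0
Initialize: found = True
Entering loop: for step in range(1, len(lst)):
After iteration 1: step = 1, n_items = 1, found = False, going_up = False
After iteration 2: step = 2, n_items = 1, found = False, going_up = False
After iteration 3: step = 3, n_items = 1, found = False, going_up = False
After iteration 4: step = 4, n_items = 1, found = False, going_up = False
After iteration 5: step = 5, n_items = 2, found = True, going_up = True
After iteration 6: step = 6, n_items = 3, found = False, going_up = False
Loop ends.

Final answer: 3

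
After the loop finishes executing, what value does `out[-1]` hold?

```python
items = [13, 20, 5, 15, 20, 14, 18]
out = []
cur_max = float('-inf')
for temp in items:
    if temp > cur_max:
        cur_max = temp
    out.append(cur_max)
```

Let's trace through this code step by step.

Initialize: items = [13, 20, 5, 15, 20, 14, 18]
Initialize: out = []
Initialize: cur_max = -inf
Entering loop: for temp in items:
After iteration 1: temp = 13, out = [13], cur_max = 13
After iteration 2: temp = 20, out = [13, 20], cur_max = 20
After iteration 3: temp = 5, out = [13, 20, 20], cur_max = 20
After iteration 4: temp = 15, out = [13, 20, 20, 20], cur_max = 20
After iteration 5: temp = 20, out = [13, 20, 20, 20, 20], cur_max = 20
After iteration 6: temp = 14, out = [13, 20, 20, 20, 20, 20], cur_max = 20
After iteration 7: temp = 18, out = [13, 20, 20, 20, 20, 20, 20], cur_max = 20
Loop ends.
out[-1] = 20

Final answer: 20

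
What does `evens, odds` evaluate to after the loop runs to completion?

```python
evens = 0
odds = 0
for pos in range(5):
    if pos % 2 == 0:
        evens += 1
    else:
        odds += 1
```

Let's trace through this code step by step.

Initialize: evens = 0
Initialize: odds = 0
Entering loop: for pos in range(5):
After iteration 1: pos = 0, evens = 1, odds = 0
After iteration 2: pos = 1, evens = 1, odds = 1
After iteration 3: pos = 2, evens = 2, odds = 1
After iteration 4: pos = 3, evens = 2, odds = 2
After iteration 5: pos = 4, evens = 3, odds = 2
Loop ends.

Final answer: 3, 2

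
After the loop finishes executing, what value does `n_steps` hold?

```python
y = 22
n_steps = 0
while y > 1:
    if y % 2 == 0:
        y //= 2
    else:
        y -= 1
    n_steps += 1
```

Let's trace through this code step by step.

Initialize: y = 22
Initialize: n_steps = 0
Entering loop: while y > 1:
After iteration 1: y = 11, n_steps = 1
After iteration 2: y = 10, n_steps = 2
After iteration 3: y = 5, n_steps = 3
After iteration 4: y = 4, n_steps = 4
After iteration 5: y = 2, n_steps = 5
After iteration 6: y = 1, n_steps = 6
Loop ends.

Final answer: 6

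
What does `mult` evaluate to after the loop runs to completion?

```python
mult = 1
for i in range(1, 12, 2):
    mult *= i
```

Let's trace through this code step by step.

Initialize: mult = 1
Entering loop: for i in range(1, 12, 2):
After iteration 1: i = 1, mult = 1
After iteration 2: i = 3, mult = 3
After iteration 3: i = 5, mult = 15
After iteration 4: i = 7, mult = 105
After iteration 5: i = 9, mult = 945
After iteration 6: i = 11, mult = 10395
Loop ends.

Final answer: 10395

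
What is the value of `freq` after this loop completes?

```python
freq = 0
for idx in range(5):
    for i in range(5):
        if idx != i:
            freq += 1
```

Let's trace through this code step by step.

Initialize: freq = 0
Entering loop: for idx in range(5):
After iteration 1: idx = 0, freq = 4
After iteration 2: idx = 1, freq = 8
After iteration 3: idx = 2, freq = 12
After iteration 4: idx = 3, freq = 16
After iteration 5: idx = 4, freq = 20
Loop ends.

Final answer: 20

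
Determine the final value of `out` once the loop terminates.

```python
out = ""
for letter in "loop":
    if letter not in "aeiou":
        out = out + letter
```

Let's trace through this code step by step.

Initialize: out = ''
Entering loop: for letter in "loop":
After iteration 1: letter = 'l', out = 'l'
After iteration 2: letter = 'o', out = 'l'
After iteration 3: letter = 'o', out = 'l'
After iteration 4: letter = 'p', out = 'lp'
Loop ends.

Final answer: 'lp'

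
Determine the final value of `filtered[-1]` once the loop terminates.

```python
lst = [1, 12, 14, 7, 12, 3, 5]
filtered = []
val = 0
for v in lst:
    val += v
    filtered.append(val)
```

Let's trace through this code step by step.

Initialize: lst = [1, 12, 14, 7, 12, 3, 5]
Initialize: filtered = []
Initialize: val = 0
Entering loop: for v in lst:
After iteration 1: v = 1, filtered = [1], val = 1
After iteration 2: v = 12, filtered = [1, 13], val = 13
After iteration 3: v = 14, filtered = [1, 13, 27], val = 27
After iteration 4: v = 7, filtered = [1, 13, 27, 34], val = 34
After iteration 5: v = 12, filtered = [1, 13, 27, 34, 46], val = 46
After iteration 6: v = 3, filtered = [1, 13, 27, 34, 46, 49], val = 49
After iteration 7: v = 5, filtered = [1, 13, 27, 34, 46, 49, 54], val = 54
Loop ends.
filtered[-1] = 54

Final answer: 54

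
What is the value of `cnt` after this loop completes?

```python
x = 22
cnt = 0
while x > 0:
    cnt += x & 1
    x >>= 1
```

Let's trace through this code step by step.

Initialize: x = 22
Initialize: cnt = 0
Entering loop: while x > 0:
After iteration 1: x = 11, cnt = 0
After iteration 2: x = 5, cnt = 1
After iteration 3: x = 2, cnt = 2
After iteration 4: x = 1, cnt = 2
After iteration 5: x = 0, cnt = 3
Loop ends.

Final answer: 3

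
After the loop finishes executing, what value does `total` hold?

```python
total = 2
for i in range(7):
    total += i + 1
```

Let's trace through this code step by step.

Initialize: total = 2
Entering loop: for i in range(7):
After iteration 1: i = 0, total = 3
After iteration 2: i = 1, total = 5
After iteration 3: i = 2, total = 8
After iteration 4: i = 3, total = 12
After iteration 5: i = 4, total = 17
After iteration 6: i = 5, total = 23
After iteration 7: i = 6, total = 30
Loop ends.

Final answer: 30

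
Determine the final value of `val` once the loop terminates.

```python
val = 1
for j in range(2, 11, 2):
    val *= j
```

Let's trace through this code step by step.

Initialize: val = 1
Entering loop: for j in range(2, 11, 2):
After iteration 1: j = 2, val = 2
After iteration 2: j = 4, val = 8
After iteration 3: j = 6, val = 48
After iteration 4: j = 8, val = 384
After iteration 5: j = 10, val = 3840
Loop ends.

Final answer: 3840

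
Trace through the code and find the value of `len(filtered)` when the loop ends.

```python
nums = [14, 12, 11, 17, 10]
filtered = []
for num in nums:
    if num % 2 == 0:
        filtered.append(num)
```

Let's trace through this code step by step.

Initialize: nums = [14, 12, 11, 17, 10]
Initialize: filtered = []
Entering loop: for num in nums:
After iteration 1: num = 14, filtered = [14]
After iteration 2: num = 12, filtered = [14, 12]
After iteration 3: num = 11, filtered = [14, 12]
After iteration 4: num = 17, filtered = [14, 12]
After iteration 5: num = 10, filtered = [14, 12, 10]
Loop ends.
len(filtered) = 3

Final answer: 3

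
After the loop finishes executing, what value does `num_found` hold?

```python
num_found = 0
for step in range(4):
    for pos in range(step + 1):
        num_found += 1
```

Let's trace through this code step by step.

Initialize: num_found = 0
Entering loop: for step in range(4):
After iteration 1: step = 0, num_found = 1, pos = 0
After iteration 2: step = 1, num_found = 3, pos = 1
After iteration 3: step = 2, num_found = 6, pos = 2
After iteration 4: step = 3, num_found = 10, pos = 3
Loop ends.

Final answer: 10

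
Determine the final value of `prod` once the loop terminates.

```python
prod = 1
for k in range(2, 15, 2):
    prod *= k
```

Let's trace through this code step by step.

Initialize: prod = 1
Entering loop: for k in range(2, 15, 2):
After iteration 1: k = 2, prod = 2
After iteration 2: k = 4, prod = 8
After iteration 3: k = 6, prod = 48
After iteration 4: k = 8, prod = 384
After iteration 5: k = 10, prod = 3840
After iteration 6: k = 12, prod = 46080
After iteration 7: k = 14, prod = 645120
Loop ends.

Final answer: 645120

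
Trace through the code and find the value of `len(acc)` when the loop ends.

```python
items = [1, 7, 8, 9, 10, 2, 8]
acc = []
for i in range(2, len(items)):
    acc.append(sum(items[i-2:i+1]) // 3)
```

Let's trace through this code step by step.

Initialize: items = [1, 7, 8, 9, 10, 2, 8]
Initialize: acc = []
Entering loop: for i in range(2, len(items)):
After iteration 1: i = 2, acc = [5]
After iteration 2: i = 3, acc = [5, 8]
After iteration 3: i = 4, acc = [5, 8, 9]
After iteration 4: i = 5, acc = [5, 8, 9, 7]
After iteration 5: i = 6, acc = [5, 8, 9, 7, 6]
Loop ends.
len(acc) = 5

Final answer: 5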